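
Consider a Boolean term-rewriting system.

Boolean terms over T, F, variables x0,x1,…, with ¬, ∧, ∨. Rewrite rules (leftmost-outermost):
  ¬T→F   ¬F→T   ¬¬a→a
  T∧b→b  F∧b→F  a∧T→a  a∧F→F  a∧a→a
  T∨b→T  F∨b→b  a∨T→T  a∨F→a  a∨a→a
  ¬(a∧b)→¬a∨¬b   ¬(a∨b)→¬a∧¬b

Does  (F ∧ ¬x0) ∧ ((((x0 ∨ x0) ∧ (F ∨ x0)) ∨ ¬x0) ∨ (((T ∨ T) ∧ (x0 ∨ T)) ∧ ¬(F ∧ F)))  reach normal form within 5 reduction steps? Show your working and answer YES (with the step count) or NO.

  start: (F ∧ ¬x0) ∧ ((((x0 ∨ x0) ∧ (F ∨ x0)) ∨ ¬x0) ∨ (((T ∨ T) ∧ (x0 ∨ T)) ∧ ¬(F ∧ F)))
  step 1: F ∧ ((((x0 ∨ x0) ∧ (F ∨ x0)) ∨ ¬x0) ∨ (((T ∨ T) ∧ (x0 ∨ T)) ∧ ¬(F ∧ F)))
  step 2: F

Answer: YES — reaches normal form F in 2 ≤ 5 steps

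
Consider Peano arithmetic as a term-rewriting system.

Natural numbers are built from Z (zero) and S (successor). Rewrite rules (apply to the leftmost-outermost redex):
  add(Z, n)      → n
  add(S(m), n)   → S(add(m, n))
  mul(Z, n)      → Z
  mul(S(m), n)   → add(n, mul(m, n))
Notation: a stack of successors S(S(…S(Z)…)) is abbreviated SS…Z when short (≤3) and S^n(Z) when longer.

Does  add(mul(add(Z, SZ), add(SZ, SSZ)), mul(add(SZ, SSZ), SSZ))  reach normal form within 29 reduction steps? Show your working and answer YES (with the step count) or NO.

  start: add(mul(add(Z, SZ), add(SZ, SSZ)), mul(add(SZ, SSZ), SSZ))
  [1] add(mul(SZ, add(SZ, SSZ)), mul(add(SZ, SSZ), SSZ))
  [2] add(add(add(SZ, SSZ), mul(Z, add(SZ, SSZ))), mul(add(SZ, SSZ), SSZ))
  [3] add(add(S(add(Z, SSZ)), mul(Z, add(SZ, SSZ))), mul(add(SZ, SSZ), SSZ))
  [4] add(S(add(add(Z, SSZ), mul(Z, add(SZ, SSZ)))), mul(add(SZ, SSZ), SSZ))
  [5] S(add(add(add(Z, SSZ), mul(Z, add(SZ, SSZ))), mul(add(SZ, SSZ), SSZ)))
  [6] S(add(add(SSZ, mul(Z, add(SZ, SSZ))), mul(add(SZ, SSZ), SSZ)))
  [7] S(add(S(add(SZ, mul(Z, add(SZ, SSZ)))), mul(add(SZ, SSZ), SSZ)))
  [8] S(S(add(add(SZ, mul(Z, add(SZ, SSZ))), mul(add(SZ, SSZ), SSZ))))
  [9] S(S(add(S(add(Z, mul(Z, add(SZ, SSZ)))), mul(add(SZ, SSZ), SSZ))))
  [10] S(S(S(add(add(Z, mul(Z, add(SZ, SSZ))), mul(add(SZ, SSZ), SSZ)))))
  [11] S(S(S(add(mul(Z, add(SZ, SSZ)), mul(add(SZ, SSZ), SSZ)))))
  [12] S(S(S(add(Z, mul(add(SZ, SSZ), SSZ)))))
  [13] S(S(S(mul(add(SZ, SSZ), SSZ))))
  [14] S(S(S(mul(S(add(Z, SSZ)), SSZ))))
  [15] S(S(S(add(SSZ, mul(add(Z, SSZ), SSZ)))))
  [16] S(S(S(S(add(SZ, mul(add(Z, SSZ), SSZ))))))
  [17] S(S(S(S(S(add(Z, mul(add(Z, SSZ), SSZ)))))))
  [18] S(S(S(S(S(mul(add(Z, SSZ), SSZ))))))
  [19] S(S(S(S(S(mul(SSZ, SSZ))))))
  [20] S(S(S(S(S(add(SSZ, mul(SZ, SSZ)))))))
  [21] S(S(S(S(S(S(add(SZ, mul(SZ, SSZ))))))))
  [22] S(S(S(S(S(S(S(add(Z, mul(SZ, SSZ)))))))))
  [23] S(S(S(S(S(S(S(mul(SZ, SSZ))))))))
  [24] S(S(S(S(S(S(S(add(SSZ, mul(Z, SSZ)))))))))
  [25] S(S(S(S(S(S(S(S(add(SZ, mul(Z, SSZ))))))))))
  [26] S(S(S(S(S(S(S(S(S(add(Z, mul(Z, SSZ)))))))))))
  [27] S(S(S(S(S(S(S(S(S(mul(Z, SSZ))))))))))
  [28] S^9(Z)

Answer: YES — reaches normal form S^9(Z) in 28 ≤ 29 steps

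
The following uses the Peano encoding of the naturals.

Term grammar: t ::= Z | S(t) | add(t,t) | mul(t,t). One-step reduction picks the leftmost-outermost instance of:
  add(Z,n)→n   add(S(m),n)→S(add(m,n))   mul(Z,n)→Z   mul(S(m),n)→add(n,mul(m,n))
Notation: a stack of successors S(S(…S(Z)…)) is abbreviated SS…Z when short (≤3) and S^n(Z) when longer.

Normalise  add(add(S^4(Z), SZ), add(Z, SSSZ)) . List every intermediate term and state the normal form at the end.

Answer: normal form = S^8(Z)  (in 12 steps)

Working:
  start: add(add(S^4(Z), SZ), add(Z, SSSZ))
  step 1: add(S(add(SSSZ, SZ)), add(Z, SSSZ))
  step 2: S(add(add(SSSZ, SZ), add(Z, SSSZ)))
  step 3: S(add(S(add(SSZ, SZ)), add(Z, SSSZ)))
  step 4: S(S(add(add(SSZ, SZ), add(Z, SSSZ))))
  step 5: S(S(add(S(add(SZ, SZ)), add(Z, SSSZ))))
  step 6: S(S(S(add(add(SZ, SZ), add(Z, SSSZ)))))
  step 7: S(S(S(add(S(add(Z, SZ)), add(Z, SSSZ)))))
  step 8: S(S(S(S(add(add(Z, SZ), add(Z, SSSZ))))))
  step 9: S(S(S(S(add(SZ, add(Z, SSSZ))))))
  step 10: S(S(S(S(S(add(Z, add(Z, SSSZ)))))))
  step 11: S(S(S(S(S(add(Z, SSSZ))))))
  step 12: S^8(Z)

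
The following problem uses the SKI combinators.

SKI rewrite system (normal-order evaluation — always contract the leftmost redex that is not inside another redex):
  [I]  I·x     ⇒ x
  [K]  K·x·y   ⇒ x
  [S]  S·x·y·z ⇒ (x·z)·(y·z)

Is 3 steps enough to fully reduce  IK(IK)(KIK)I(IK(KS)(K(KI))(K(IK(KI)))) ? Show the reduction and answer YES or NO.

Answer: NO — after 3 steps the term is KI(IK(KS)(K(KI))(K(IK(KI)))), not yet normal

Derivation:
  start: IK(IK)(KIK)I(IK(KS)(K(KI))(K(IK(KI))))
  →1  K(IK)(KIK)I(IK(KS)(K(KI))(K(IK(KI))))
  →2  IKI(IK(KS)(K(KI))(K(IK(KI))))
  →3  KI(IK(KS)(K(KI))(K(IK(KI))))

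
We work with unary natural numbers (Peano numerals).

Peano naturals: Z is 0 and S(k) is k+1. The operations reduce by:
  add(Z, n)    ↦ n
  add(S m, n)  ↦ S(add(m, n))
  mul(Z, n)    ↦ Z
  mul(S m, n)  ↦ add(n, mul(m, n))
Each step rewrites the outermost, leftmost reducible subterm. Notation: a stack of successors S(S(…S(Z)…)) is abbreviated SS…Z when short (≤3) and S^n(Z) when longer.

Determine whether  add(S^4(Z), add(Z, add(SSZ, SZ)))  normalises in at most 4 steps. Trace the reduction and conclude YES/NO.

  start: add(S^4(Z), add(Z, add(SSZ, SZ)))
  step 1: S(add(SSSZ, add(Z, add(SSZ, SZ))))
  step 2: S(S(add(SSZ, add(Z, add(SSZ, SZ)))))
  step 3: S(S(S(add(SZ, add(Z, add(SSZ, SZ))))))
  step 4: S(S(S(S(add(Z, add(Z, add(SSZ, SZ)))))))

Answer: NO — after 4 steps the term is S(S(S(S(add(Z, add(Z, add(SSZ, SZ))))))), not yet normal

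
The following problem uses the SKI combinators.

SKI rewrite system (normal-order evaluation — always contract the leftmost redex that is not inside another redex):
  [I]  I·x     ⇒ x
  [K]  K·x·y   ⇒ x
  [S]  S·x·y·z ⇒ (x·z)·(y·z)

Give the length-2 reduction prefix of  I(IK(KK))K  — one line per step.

  start: I(IK(KK))K
  [1] IK(KK)K
  [2] K(KK)K

Answer: after 2 steps: K(KK)K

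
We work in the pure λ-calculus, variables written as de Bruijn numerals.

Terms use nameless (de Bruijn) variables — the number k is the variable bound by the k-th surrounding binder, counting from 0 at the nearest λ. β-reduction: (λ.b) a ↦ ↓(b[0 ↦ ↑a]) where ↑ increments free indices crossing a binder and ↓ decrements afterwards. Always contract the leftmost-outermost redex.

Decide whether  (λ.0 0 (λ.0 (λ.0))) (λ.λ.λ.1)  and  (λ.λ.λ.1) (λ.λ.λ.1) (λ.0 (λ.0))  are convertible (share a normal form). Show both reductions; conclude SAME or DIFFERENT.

Term A:
  start: (λ.0 0 (λ.0 (λ.0))) (λ.λ.λ.1)
  step 1: (λ.λ.λ.1) (λ.λ.λ.1) (λ.0 (λ.0))
  step 2: (λ.λ.1) (λ.0 (λ.0))
  step 3: λ.λ.0 (λ.0)

Term B:
  start: (λ.λ.λ.1) (λ.λ.λ.1) (λ.0 (λ.0))
  step 1: (λ.λ.1) (λ.0 (λ.0))
  step 2: λ.λ.0 (λ.0)

Answer: SAME — A ⇓ λ.λ.0 (λ.0), B ⇓ λ.λ.0 (λ.0)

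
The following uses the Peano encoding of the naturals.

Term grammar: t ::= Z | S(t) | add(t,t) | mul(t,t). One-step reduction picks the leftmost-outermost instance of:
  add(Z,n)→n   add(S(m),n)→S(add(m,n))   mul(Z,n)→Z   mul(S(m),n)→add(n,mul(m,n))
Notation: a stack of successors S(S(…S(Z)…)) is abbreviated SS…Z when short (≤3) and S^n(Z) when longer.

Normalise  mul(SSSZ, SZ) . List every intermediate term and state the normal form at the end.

  start: mul(SSSZ, SZ)
  [1] add(SZ, mul(SSZ, SZ))
  [2] S(add(Z, mul(SSZ, SZ)))
  [3] S(mul(SSZ, SZ))
  [4] S(add(SZ, mul(SZ, SZ)))
  [5] S(S(add(Z, mul(SZ, SZ))))
  [6] S(S(mul(SZ, SZ)))
  [7] S(S(add(SZ, mul(Z, SZ))))
  [8] S(S(S(add(Z, mul(Z, SZ)))))
  [9] S(S(S(mul(Z, SZ))))
  [10] SSSZ

Answer: normal form = SSSZ  (in 10 steps)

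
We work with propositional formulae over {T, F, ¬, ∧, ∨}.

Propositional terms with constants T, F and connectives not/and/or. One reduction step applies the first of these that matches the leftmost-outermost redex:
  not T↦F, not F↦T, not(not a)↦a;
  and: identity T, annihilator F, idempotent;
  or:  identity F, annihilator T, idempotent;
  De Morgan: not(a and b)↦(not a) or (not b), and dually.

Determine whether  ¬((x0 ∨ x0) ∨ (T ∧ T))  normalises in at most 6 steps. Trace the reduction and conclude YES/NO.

Answer: NO — after 6 steps the term is ¬x0 ∧ F, not yet normal

Derivation:
  start: ¬((x0 ∨ x0) ∨ (T ∧ T))
  [1] ¬(x0 ∨ x0) ∧ ¬(T ∧ T)
  [2] (¬x0 ∧ ¬x0) ∧ ¬(T ∧ T)
  [3] ¬x0 ∧ ¬(T ∧ T)
  [4] ¬x0 ∧ (¬T ∨ ¬T)
  [5] ¬x0 ∧ ¬T
  [6] ¬x0 ∧ F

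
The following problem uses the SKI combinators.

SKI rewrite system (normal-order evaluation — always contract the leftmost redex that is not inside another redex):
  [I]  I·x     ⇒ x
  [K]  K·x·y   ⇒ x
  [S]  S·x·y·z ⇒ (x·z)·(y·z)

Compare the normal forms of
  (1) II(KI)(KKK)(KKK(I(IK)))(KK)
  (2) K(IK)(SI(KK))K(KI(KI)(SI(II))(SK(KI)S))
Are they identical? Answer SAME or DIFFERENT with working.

Answer: SAME — A ⇓ K, B ⇓ K

Derivation:
Term A:
  start: II(KI)(KKK)(KKK(I(IK)))(KK)
  [1] I(KI)(KKK)(KKK(I(IK)))(KK)
  [2] KI(KKK)(KKK(I(IK)))(KK)
  [3] I(KKK(I(IK)))(KK)
  [4] KKK(I(IK))(KK)
  [5] K(I(IK))(KK)
  [6] I(IK)
  [7] IK
  [8] K

Term B:
  start: K(IK)(SI(KK))K(KI(KI)(SI(II))(SK(KI)S))
  [1] IKK(KI(KI)(SI(II))(SK(KI)S))
  [2] KK(KI(KI)(SI(II))(SK(KI)S))
  [3] K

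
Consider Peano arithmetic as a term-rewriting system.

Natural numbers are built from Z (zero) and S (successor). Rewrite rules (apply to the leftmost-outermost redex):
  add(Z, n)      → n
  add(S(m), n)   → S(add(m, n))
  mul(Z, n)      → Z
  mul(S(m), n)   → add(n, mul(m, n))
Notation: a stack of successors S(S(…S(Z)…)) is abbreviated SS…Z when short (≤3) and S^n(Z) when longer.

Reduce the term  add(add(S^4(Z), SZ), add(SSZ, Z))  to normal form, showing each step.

Answer: normal form = S^7(Z)  (in 14 steps)

Derivation:
  start: add(add(S^4(Z), SZ), add(SSZ, Z))
  [1] add(S(add(SSSZ, SZ)), add(SSZ, Z))
  [2] S(add(add(SSSZ, SZ), add(SSZ, Z)))
  [3] S(add(S(add(SSZ, SZ)), add(SSZ, Z)))
  [4] S(S(add(add(SSZ, SZ), add(SSZ, Z))))
  [5] S(S(add(S(add(SZ, SZ)), add(SSZ, Z))))
  [6] S(S(S(add(add(SZ, SZ), add(SSZ, Z)))))
  [7] S(S(S(add(S(add(Z, SZ)), add(SSZ, Z)))))
  [8] S(S(S(S(add(add(Z, SZ), add(SSZ, Z))))))
  [9] S(S(S(S(add(SZ, add(SSZ, Z))))))
  [10] S(S(S(S(S(add(Z, add(SSZ, Z)))))))
  [11] S(S(S(S(S(add(SSZ, Z))))))
  [12] S(S(S(S(S(S(add(SZ, Z)))))))
  [13] S(S(S(S(S(S(S(add(Z, Z))))))))
  [14] S^7(Z)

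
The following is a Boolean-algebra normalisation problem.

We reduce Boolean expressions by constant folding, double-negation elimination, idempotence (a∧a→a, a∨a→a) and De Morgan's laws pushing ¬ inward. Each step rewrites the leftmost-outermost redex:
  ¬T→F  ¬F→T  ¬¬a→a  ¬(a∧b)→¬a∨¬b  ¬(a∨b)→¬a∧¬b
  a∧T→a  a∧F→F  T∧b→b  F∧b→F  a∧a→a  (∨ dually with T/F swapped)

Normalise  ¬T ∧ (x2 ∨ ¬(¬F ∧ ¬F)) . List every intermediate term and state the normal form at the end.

Answer: normal form = F  (in 2 steps)

Reduction:
  start: ¬T ∧ (x2 ∨ ¬(¬F ∧ ¬F))
  →1  F ∧ (x2 ∨ ¬(¬F ∧ ¬F))
  →2  F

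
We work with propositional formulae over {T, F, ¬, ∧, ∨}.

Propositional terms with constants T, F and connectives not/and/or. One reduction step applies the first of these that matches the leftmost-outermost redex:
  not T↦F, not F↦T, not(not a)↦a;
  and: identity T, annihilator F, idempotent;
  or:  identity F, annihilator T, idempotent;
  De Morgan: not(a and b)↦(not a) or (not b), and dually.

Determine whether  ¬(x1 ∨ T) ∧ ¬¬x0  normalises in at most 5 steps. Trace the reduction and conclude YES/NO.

Answer: YES — reaches normal form F in 4 ≤ 5 steps

Derivation:
  start: ¬(x1 ∨ T) ∧ ¬¬x0
  [1] (¬x1 ∧ ¬T) ∧ ¬¬x0
  [2] (¬x1 ∧ F) ∧ ¬¬x0
  [3] F ∧ ¬¬x0
  [4] F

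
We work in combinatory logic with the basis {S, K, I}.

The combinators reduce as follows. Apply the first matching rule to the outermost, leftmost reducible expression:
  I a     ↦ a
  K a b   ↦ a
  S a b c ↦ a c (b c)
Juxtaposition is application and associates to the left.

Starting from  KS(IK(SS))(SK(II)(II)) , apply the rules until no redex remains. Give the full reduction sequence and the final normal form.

Answer: normal form = SI  (in 4 steps)

Working:
  start: KS(IK(SS))(SK(II)(II))
  →1  S(SK(II)(II))
  →2  S(K(II)(II(II)))
  →3  S(II)
  →4  SI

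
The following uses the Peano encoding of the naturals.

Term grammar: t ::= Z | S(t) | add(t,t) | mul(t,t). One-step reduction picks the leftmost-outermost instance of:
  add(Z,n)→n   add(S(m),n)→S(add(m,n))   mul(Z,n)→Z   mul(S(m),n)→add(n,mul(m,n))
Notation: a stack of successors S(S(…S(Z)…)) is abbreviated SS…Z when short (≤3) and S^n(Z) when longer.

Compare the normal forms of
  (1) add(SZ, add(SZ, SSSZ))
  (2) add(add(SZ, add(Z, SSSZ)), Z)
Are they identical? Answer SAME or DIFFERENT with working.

Answer: DIFFERENT — A ⇓ S^5(Z), B ⇓ S^4(Z)

Reduction:
Term A:
  start: add(SZ, add(SZ, SSSZ))
  step 1: S(add(Z, add(SZ, SSSZ)))
  step 2: S(add(SZ, SSSZ))
  step 3: S(S(add(Z, SSSZ)))
  step 4: S^5(Z)

Term B:
  start: add(add(SZ, add(Z, SSSZ)), Z)
  step 1: add(S(add(Z, add(Z, SSSZ))), Z)
  step 2: S(add(add(Z, add(Z, SSSZ)), Z))
  step 3: S(add(add(Z, SSSZ), Z))
  step 4: S(add(SSSZ, Z))
  step 5: S(S(add(SSZ, Z)))
  step 6: S(S(S(add(SZ, Z))))
  step 7: S(S(S(S(add(Z, Z)))))
  step 8: S^4(Z)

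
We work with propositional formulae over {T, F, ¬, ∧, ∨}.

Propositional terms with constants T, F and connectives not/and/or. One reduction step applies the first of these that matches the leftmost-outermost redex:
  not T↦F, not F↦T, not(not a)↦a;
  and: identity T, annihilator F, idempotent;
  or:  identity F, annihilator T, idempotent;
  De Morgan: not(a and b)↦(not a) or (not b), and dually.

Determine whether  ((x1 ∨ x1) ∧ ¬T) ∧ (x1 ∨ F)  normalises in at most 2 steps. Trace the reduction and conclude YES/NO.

Answer: NO — after 2 steps the term is (x1 ∧ F) ∧ (x1 ∨ F), not yet normal

Reduction:
  start: ((x1 ∨ x1) ∧ ¬T) ∧ (x1 ∨ F)
  step 1: (x1 ∧ ¬T) ∧ (x1 ∨ F)
  step 2: (x1 ∧ F) ∧ (x1 ∨ F)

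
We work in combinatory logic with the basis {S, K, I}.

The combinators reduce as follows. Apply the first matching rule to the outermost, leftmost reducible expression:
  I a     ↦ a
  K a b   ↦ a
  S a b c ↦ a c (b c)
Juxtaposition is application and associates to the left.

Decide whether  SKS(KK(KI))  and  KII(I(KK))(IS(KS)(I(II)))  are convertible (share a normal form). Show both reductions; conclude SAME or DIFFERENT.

Term A:
  start: SKS(KK(KI))
  step 1: K(KK(KI))(S(KK(KI)))
  step 2: KK(KI)
  step 3: K

Term B:
  start: KII(I(KK))(IS(KS)(I(II)))
  step 1: I(I(KK))(IS(KS)(I(II)))
  step 2: I(KK)(IS(KS)(I(II)))
  step 3: KK(IS(KS)(I(II)))
  step 4: K

Answer: SAME — A ⇓ K, B ⇓ K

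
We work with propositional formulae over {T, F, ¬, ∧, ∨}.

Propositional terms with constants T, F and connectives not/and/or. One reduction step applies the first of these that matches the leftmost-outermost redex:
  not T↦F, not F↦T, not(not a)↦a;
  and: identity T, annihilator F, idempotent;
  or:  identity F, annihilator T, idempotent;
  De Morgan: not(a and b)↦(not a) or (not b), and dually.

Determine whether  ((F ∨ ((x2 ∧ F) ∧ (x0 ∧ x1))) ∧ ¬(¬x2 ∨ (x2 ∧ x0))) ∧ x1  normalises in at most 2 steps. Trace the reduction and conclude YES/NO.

Answer: NO — after 2 steps the term is ((F ∧ (x0 ∧ x1)) ∧ ¬(¬x2 ∨ (x2 ∧ x0))) ∧ x1, not yet normal

Working:
  start: ((F ∨ ((x2 ∧ F) ∧ (x0 ∧ x1))) ∧ ¬(¬x2 ∨ (x2 ∧ x0))) ∧ x1
  [1] (((x2 ∧ F) ∧ (x0 ∧ x1)) ∧ ¬(¬x2 ∨ (x2 ∧ x0))) ∧ x1
  [2] ((F ∧ (x0 ∧ x1)) ∧ ¬(¬x2 ∨ (x2 ∧ x0))) ∧ x1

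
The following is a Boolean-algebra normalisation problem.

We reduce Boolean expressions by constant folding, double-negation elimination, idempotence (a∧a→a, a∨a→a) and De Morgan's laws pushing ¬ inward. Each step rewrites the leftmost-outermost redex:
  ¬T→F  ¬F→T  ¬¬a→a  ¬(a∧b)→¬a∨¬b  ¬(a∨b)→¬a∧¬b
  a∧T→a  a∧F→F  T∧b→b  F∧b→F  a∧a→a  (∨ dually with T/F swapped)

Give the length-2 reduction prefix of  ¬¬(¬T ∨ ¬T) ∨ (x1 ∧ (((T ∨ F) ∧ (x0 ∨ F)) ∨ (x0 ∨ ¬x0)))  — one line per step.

  start: ¬¬(¬T ∨ ¬T) ∨ (x1 ∧ (((T ∨ F) ∧ (x0 ∨ F)) ∨ (x0 ∨ ¬x0)))
  step 1: (¬T ∨ ¬T) ∨ (x1 ∧ (((T ∨ F) ∧ (x0 ∨ F)) ∨ (x0 ∨ ¬x0)))
  step 2: ¬T ∨ (x1 ∧ (((T ∨ F) ∧ (x0 ∨ F)) ∨ (x0 ∨ ¬x0)))

Answer: after 2 steps: ¬T ∨ (x1 ∧ (((T ∨ F) ∧ (x0 ∨ F)) ∨ (x0 ∨ ¬x0)))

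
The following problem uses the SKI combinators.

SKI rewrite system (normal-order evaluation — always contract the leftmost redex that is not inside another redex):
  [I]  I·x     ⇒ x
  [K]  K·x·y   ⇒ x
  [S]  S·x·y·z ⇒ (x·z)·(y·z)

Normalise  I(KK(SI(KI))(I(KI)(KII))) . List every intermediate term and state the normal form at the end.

  start: I(KK(SI(KI))(I(KI)(KII)))
  [1] KK(SI(KI))(I(KI)(KII))
  [2] K(I(KI)(KII))
  [3] K(KI(KII))
  [4] KI

Answer: normal form = KI  (in 4 steps)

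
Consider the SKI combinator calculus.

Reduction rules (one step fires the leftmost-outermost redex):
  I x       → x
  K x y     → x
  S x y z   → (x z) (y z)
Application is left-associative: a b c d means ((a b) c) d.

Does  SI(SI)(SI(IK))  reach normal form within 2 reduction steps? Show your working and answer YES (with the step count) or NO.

  start: SI(SI)(SI(IK))
  →1  I(SI(IK))(SI(SI(IK)))
  →2  SI(IK)(SI(SI(IK)))

Answer: NO — after 2 steps the term is SI(IK)(SI(SI(IK))), not yet normal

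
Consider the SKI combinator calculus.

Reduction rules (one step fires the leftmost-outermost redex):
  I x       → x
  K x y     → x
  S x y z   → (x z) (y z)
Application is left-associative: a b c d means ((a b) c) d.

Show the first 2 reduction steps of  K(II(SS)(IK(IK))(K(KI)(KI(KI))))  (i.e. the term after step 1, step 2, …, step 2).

Answer: after 2 steps: K(SS(IK(IK))(K(KI)(KI(KI))))

Derivation:
  start: K(II(SS)(IK(IK))(K(KI)(KI(KI))))
  [1] K(I(SS)(IK(IK))(K(KI)(KI(KI))))
  [2] K(SS(IK(IK))(K(KI)(KI(KI))))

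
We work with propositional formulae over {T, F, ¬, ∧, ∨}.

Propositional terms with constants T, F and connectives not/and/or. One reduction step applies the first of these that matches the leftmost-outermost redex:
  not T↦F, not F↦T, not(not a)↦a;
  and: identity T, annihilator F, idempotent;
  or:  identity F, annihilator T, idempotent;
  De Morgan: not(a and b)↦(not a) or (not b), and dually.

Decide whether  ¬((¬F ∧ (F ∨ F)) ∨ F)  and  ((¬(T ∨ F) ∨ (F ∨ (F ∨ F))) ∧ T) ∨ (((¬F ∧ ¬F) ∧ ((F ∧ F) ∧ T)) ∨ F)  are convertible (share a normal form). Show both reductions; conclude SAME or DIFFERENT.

Term A:
  start: ¬((¬F ∧ (F ∨ F)) ∨ F)
  step 1: ¬(¬F ∧ (F ∨ F)) ∧ ¬F
  step 2: (¬¬F ∨ ¬(F ∨ F)) ∧ ¬F
  step 3: (F ∨ ¬(F ∨ F)) ∧ ¬F
  step 4: ¬(F ∨ F) ∧ ¬F
  step 5: (¬F ∧ ¬F) ∧ ¬F
  step 6: ¬F ∧ ¬F
  step 7: ¬F
  step 8: T

Term B:
  start: ((¬(T ∨ F) ∨ (F ∨ (F ∨ F))) ∧ T) ∨ (((¬F ∧ ¬F) ∧ ((F ∧ F) ∧ T)) ∨ F)
  step 1: (¬(T ∨ F) ∨ (F ∨ (F ∨ F))) ∨ (((¬F ∧ ¬F) ∧ ((F ∧ F) ∧ T)) ∨ F)
  step 2: ((¬T ∧ ¬F) ∨ (F ∨ (F ∨ F))) ∨ (((¬F ∧ ¬F) ∧ ((F ∧ F) ∧ T)) ∨ F)
  step 3: ((F ∧ ¬F) ∨ (F ∨ (F ∨ F))) ∨ (((¬F ∧ ¬F) ∧ ((F ∧ F) ∧ T)) ∨ F)
  step 4: (F ∨ (F ∨ (F ∨ F))) ∨ (((¬F ∧ ¬F) ∧ ((F ∧ F) ∧ T)) ∨ F)
  step 5: (F ∨ (F ∨ F)) ∨ (((¬F ∧ ¬F) ∧ ((F ∧ F) ∧ T)) ∨ F)
  step 6: (F ∨ F) ∨ (((¬F ∧ ¬F) ∧ ((F ∧ F) ∧ T)) ∨ F)
  step 7: F ∨ (((¬F ∧ ¬F) ∧ ((F ∧ F) ∧ T)) ∨ F)
  step 8: ((¬F ∧ ¬F) ∧ ((F ∧ F) ∧ T)) ∨ F
  step 9: (¬F ∧ ¬F) ∧ ((F ∧ F) ∧ T)
  step 10: ¬F ∧ ((F ∧ F) ∧ T)
  step 11: T ∧ ((F ∧ F) ∧ T)
  step 12: (F ∧ F) ∧ T
  step 13: F ∧ F
  step 14: F

Answer: DIFFERENT — A ⇓ T, B ⇓ F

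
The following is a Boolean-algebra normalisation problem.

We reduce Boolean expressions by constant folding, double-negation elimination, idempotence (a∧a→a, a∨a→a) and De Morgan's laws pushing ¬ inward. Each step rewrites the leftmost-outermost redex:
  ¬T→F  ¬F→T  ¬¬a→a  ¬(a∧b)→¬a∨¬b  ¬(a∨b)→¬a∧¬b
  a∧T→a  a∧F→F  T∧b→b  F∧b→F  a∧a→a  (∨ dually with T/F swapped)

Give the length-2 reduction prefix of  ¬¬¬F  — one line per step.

  start: ¬¬¬F
  step 1: ¬F
  step 2: T

Answer: after 2 steps: T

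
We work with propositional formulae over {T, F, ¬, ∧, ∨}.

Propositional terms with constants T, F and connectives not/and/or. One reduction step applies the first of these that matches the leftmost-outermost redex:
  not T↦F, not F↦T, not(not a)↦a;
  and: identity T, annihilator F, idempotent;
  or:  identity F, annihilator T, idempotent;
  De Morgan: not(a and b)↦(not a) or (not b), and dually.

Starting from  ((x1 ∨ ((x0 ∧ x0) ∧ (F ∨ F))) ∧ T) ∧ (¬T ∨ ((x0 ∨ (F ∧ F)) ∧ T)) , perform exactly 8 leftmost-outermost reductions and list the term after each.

Answer: after 8 steps: x1 ∧ (x0 ∨ (F ∧ F))

Derivation:
  start: ((x1 ∨ ((x0 ∧ x0) ∧ (F ∨ F))) ∧ T) ∧ (¬T ∨ ((x0 ∨ (F ∧ F)) ∧ T))
  [1] (x1 ∨ ((x0 ∧ x0) ∧ (F ∨ F))) ∧ (¬T ∨ ((x0 ∨ (F ∧ F)) ∧ T))
  [2] (x1 ∨ (x0 ∧ (F ∨ F))) ∧ (¬T ∨ ((x0 ∨ (F ∧ F)) ∧ T))
  [3] (x1 ∨ (x0 ∧ F)) ∧ (¬T ∨ ((x0 ∨ (F ∧ F)) ∧ T))
  [4] (x1 ∨ F) ∧ (¬T ∨ ((x0 ∨ (F ∧ F)) ∧ T))
  [5] x1 ∧ (¬T ∨ ((x0 ∨ (F ∧ F)) ∧ T))
  [6] x1 ∧ (F ∨ ((x0 ∨ (F ∧ F)) ∧ T))
  [7] x1 ∧ ((x0 ∨ (F ∧ F)) ∧ T)
  [8] x1 ∧ (x0 ∨ (F ∧ F))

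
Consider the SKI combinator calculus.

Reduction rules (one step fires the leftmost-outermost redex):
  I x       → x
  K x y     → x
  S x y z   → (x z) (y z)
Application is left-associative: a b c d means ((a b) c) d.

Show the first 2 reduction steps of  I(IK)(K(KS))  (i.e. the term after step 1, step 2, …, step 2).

Answer: after 2 steps: K(K(KS))

Reduction:
  start: I(IK)(K(KS))
  step 1: IK(K(KS))
  step 2: K(K(KS))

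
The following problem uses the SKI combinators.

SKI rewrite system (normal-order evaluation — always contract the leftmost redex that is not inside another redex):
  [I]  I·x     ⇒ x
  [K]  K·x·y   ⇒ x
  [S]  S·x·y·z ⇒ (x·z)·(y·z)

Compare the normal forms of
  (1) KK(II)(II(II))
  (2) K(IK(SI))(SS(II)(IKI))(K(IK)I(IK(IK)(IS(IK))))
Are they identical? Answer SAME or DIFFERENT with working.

Term A:
  start: KK(II)(II(II))
  [1] K(II(II))
  [2] K(I(II))
  [3] K(II)
  [4] KI

Term B:
  start: K(IK(SI))(SS(II)(IKI))(K(IK)I(IK(IK)(IS(IK))))
  [1] IK(SI)(K(IK)I(IK(IK)(IS(IK))))
  [2] K(SI)(K(IK)I(IK(IK)(IS(IK))))
  [3] SI

Answer: DIFFERENT — A ⇓ KI, B ⇓ SI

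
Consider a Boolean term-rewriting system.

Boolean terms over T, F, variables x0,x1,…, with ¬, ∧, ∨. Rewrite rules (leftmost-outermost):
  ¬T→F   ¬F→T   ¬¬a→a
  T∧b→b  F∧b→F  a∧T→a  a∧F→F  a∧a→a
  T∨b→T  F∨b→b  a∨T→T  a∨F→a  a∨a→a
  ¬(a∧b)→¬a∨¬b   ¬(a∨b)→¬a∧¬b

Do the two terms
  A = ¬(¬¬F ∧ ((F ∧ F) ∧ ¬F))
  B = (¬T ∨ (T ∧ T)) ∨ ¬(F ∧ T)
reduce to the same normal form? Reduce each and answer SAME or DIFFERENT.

Answer: SAME — A ⇓ T, B ⇓ T

Derivation:
Term A:
  start: ¬(¬¬F ∧ ((F ∧ F) ∧ ¬F))
  [1] ¬¬¬F ∨ ¬((F ∧ F) ∧ ¬F)
  [2] ¬F ∨ ¬((F ∧ F) ∧ ¬F)
  [3] T ∨ ¬((F ∧ F) ∧ ¬F)
  [4] T

Term B:
  start: (¬T ∨ (T ∧ T)) ∨ ¬(F ∧ T)
  [1] (F ∨ (T ∧ T)) ∨ ¬(F ∧ T)
  [2] (T ∧ T) ∨ ¬(F ∧ T)
  [3] T ∨ ¬(F ∧ T)
  [4] T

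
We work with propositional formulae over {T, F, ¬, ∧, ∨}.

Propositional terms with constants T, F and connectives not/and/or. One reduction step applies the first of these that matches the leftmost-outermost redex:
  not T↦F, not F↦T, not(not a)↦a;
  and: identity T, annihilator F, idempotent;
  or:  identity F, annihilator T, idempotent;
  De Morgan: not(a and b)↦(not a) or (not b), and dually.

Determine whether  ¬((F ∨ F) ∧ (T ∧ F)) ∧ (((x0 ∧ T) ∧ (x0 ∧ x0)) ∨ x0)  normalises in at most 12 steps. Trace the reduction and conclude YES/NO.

  start: ¬((F ∨ F) ∧ (T ∧ F)) ∧ (((x0 ∧ T) ∧ (x0 ∧ x0)) ∨ x0)
  step 1: (¬(F ∨ F) ∨ ¬(T ∧ F)) ∧ (((x0 ∧ T) ∧ (x0 ∧ x0)) ∨ x0)
  step 2: ((¬F ∧ ¬F) ∨ ¬(T ∧ F)) ∧ (((x0 ∧ T) ∧ (x0 ∧ x0)) ∨ x0)
  step 3: (¬F ∨ ¬(T ∧ F)) ∧ (((x0 ∧ T) ∧ (x0 ∧ x0)) ∨ x0)
  step 4: (T ∨ ¬(T ∧ F)) ∧ (((x0 ∧ T) ∧ (x0 ∧ x0)) ∨ x0)
  step 5: T ∧ (((x0 ∧ T) ∧ (x0 ∧ x0)) ∨ x0)
  step 6: ((x0 ∧ T) ∧ (x0 ∧ x0)) ∨ x0
  step 7: (x0 ∧ (x0 ∧ x0)) ∨ x0
  step 8: (x0 ∧ x0) ∨ x0
  step 9: x0 ∨ x0
  step 10: x0

Answer: YES — reaches normal form x0 in 10 ≤ 12 steps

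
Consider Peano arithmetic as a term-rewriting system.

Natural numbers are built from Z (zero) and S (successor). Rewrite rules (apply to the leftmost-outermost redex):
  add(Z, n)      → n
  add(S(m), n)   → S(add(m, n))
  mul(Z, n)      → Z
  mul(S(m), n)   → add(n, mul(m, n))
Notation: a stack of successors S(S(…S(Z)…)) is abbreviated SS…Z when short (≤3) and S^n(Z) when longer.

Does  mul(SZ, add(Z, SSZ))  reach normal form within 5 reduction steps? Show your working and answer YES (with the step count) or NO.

Answer: NO — after 5 steps the term is S(S(mul(Z, add(Z, SSZ)))), not yet normal

Working:
  start: mul(SZ, add(Z, SSZ))
  [1] add(add(Z, SSZ), mul(Z, add(Z, SSZ)))
  [2] add(SSZ, mul(Z, add(Z, SSZ)))
  [3] S(add(SZ, mul(Z, add(Z, SSZ))))
  [4] S(S(add(Z, mul(Z, add(Z, SSZ)))))
  [5] S(S(mul(Z, add(Z, SSZ))))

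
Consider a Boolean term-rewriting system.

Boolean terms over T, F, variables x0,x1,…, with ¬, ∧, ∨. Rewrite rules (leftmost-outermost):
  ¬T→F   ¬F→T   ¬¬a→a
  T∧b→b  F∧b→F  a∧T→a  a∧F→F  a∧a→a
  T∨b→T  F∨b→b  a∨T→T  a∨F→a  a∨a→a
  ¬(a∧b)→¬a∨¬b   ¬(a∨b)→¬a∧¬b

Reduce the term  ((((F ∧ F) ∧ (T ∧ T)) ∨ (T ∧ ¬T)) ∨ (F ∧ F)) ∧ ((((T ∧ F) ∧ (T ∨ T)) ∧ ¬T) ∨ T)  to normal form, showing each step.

  start: ((((F ∧ F) ∧ (T ∧ T)) ∨ (T ∧ ¬T)) ∨ (F ∧ F)) ∧ ((((T ∧ F) ∧ (T ∨ T)) ∧ ¬T) ∨ T)
  step 1: (((F ∧ (T ∧ T)) ∨ (T ∧ ¬T)) ∨ (F ∧ F)) ∧ ((((T ∧ F) ∧ (T ∨ T)) ∧ ¬T) ∨ T)
  step 2: ((F ∨ (T ∧ ¬T)) ∨ (F ∧ F)) ∧ ((((T ∧ F) ∧ (T ∨ T)) ∧ ¬T) ∨ T)
  step 3: ((T ∧ ¬T) ∨ (F ∧ F)) ∧ ((((T ∧ F) ∧ (T ∨ T)) ∧ ¬T) ∨ T)
  step 4: (¬T ∨ (F ∧ F)) ∧ ((((T ∧ F) ∧ (T ∨ T)) ∧ ¬T) ∨ T)
  step 5: (F ∨ (F ∧ F)) ∧ ((((T ∧ F) ∧ (T ∨ T)) ∧ ¬T) ∨ T)
  step 6: (F ∧ F) ∧ ((((T ∧ F) ∧ (T ∨ T)) ∧ ¬T) ∨ T)
  step 7: F ∧ ((((T ∧ F) ∧ (T ∨ T)) ∧ ¬T) ∨ T)
  step 8: F

Answer: normal form = F  (in 8 steps)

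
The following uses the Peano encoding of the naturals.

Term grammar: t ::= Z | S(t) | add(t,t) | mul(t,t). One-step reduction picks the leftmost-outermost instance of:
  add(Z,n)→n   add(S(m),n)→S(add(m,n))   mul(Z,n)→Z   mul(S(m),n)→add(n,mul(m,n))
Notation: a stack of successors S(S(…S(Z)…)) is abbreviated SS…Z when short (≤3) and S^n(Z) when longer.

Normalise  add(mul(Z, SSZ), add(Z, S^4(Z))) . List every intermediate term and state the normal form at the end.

  start: add(mul(Z, SSZ), add(Z, S^4(Z)))
  →1  add(Z, add(Z, S^4(Z)))
  →2  add(Z, S^4(Z))
  →3  S^4(Z)

Answer: normal form = S^4(Z)  (in 3 steps)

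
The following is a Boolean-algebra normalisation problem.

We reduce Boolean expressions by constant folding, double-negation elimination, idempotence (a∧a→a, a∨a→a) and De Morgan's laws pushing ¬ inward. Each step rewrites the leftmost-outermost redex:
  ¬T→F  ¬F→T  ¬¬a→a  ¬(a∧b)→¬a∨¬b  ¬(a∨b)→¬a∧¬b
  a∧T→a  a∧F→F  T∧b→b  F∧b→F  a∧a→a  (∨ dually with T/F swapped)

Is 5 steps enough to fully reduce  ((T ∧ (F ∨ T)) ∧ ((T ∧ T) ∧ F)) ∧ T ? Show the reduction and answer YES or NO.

  start: ((T ∧ (F ∨ T)) ∧ ((T ∧ T) ∧ F)) ∧ T
  [1] (T ∧ (F ∨ T)) ∧ ((T ∧ T) ∧ F)
  [2] (F ∨ T) ∧ ((T ∧ T) ∧ F)
  [3] T ∧ ((T ∧ T) ∧ F)
  [4] (T ∧ T) ∧ F
  [5] F

Answer: YES — reaches normal form F in 5 ≤ 5 steps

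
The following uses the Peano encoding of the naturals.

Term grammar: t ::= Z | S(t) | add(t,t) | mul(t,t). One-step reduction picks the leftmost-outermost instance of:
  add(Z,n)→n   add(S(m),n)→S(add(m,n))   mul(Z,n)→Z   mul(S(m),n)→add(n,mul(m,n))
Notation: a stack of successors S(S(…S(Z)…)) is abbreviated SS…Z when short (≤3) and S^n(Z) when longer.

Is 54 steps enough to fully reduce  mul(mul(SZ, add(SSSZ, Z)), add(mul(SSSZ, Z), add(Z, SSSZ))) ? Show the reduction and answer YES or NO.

Answer: YES — reaches normal form S^9(Z) in 53 ≤ 54 steps

Working:
  start: mul(mul(SZ, add(SSSZ, Z)), add(mul(SSSZ, Z), add(Z, SSSZ)))
  step 1: mul(add(add(SSSZ, Z), mul(Z, add(SSSZ, Z))), add(mul(SSSZ, Z), add(Z, SSSZ)))
  step 2: mul(add(S(add(SSZ, Z)), mul(Z, add(SSSZ, Z))), add(mul(SSSZ, Z), add(Z, SSSZ)))
  step 3: mul(S(add(add(SSZ, Z), mul(Z, add(SSSZ, Z)))), add(mul(SSSZ, Z), add(Z, SSSZ)))
  step 4: add(add(mul(SSSZ, Z), add(Z, SSSZ)), mul(add(add(SSZ, Z), mul(Z, add(SSSZ, Z))), add(mul(SSSZ, Z), add(Z, SSSZ))))
  step 5: add(add(add(Z, mul(SSZ, Z)), add(Z, SSSZ)), mul(add(add(SSZ, Z), mul(Z, add(SSSZ, Z))), add(mul(SSSZ, Z), add(Z, SSSZ))))
  step 6: add(add(mul(SSZ, Z), add(Z, SSSZ)), mul(add(add(SSZ, Z), mul(Z, add(SSSZ, Z))), add(mul(SSSZ, Z), add(Z, SSSZ))))
  step 7: add(add(add(Z, mul(SZ, Z)), add(Z, SSSZ)), mul(add(add(SSZ, Z), mul(Z, add(SSSZ, Z))), add(mul(SSSZ, Z), add(Z, SSSZ))))
  step 8: add(add(mul(SZ, Z), add(Z, SSSZ)), mul(add(add(SSZ, Z), mul(Z, add(SSSZ, Z))), add(mul(SSSZ, Z), add(Z, SSSZ))))
  step 9: add(add(add(Z, mul(Z, Z)), add(Z, SSSZ)), mul(add(add(SSZ, Z), mul(Z, add(SSSZ, Z))), add(mul(SSSZ, Z), add(Z, SSSZ))))
  step 10: add(add(mul(Z, Z), add(Z, SSSZ)), mul(add(add(SSZ, Z), mul(Z, add(SSSZ, Z))), add(mul(SSSZ, Z), add(Z, SSSZ))))
  step 11: add(add(Z, add(Z, SSSZ)), mul(add(add(SSZ, Z), mul(Z, add(SSSZ, Z))), add(mul(SSSZ, Z), add(Z, SSSZ))))
  step 12: add(add(Z, SSSZ), mul(add(add(SSZ, Z), mul(Z, add(SSSZ, Z))), add(mul(SSSZ, Z), add(Z, SSSZ))))
  step 13: add(SSSZ, mul(add(add(SSZ, Z), mul(Z, add(SSSZ, Z))), add(mul(SSSZ, Z), add(Z, SSSZ))))
  step 14: S(add(SSZ, mul(add(add(SSZ, Z), mul(Z, add(SSSZ, Z))), add(mul(SSSZ, Z), add(Z, SSSZ)))))
  step 15: S(S(add(SZ, mul(add(add(SSZ, Z), mul(Z, add(SSSZ, Z))), add(mul(SSSZ, Z), add(Z, SSSZ))))))
  step 16: S(S(S(add(Z, mul(add(add(SSZ, Z), mul(Z, add(SSSZ, Z))), add(mul(SSSZ, Z), add(Z, SSSZ)))))))
  step 17: S(S(S(mul(add(add(SSZ, Z), mul(Z, add(SSSZ, Z))), add(mul(SSSZ, Z), add(Z, SSSZ))))))
  step 18: S(S(S(mul(add(S(add(SZ, Z)), mul(Z, add(SSSZ, Z))), add(mul(SSSZ, Z), add(Z, SSSZ))))))
  step 19: S(S(S(mul(S(add(add(SZ, Z), mul(Z, add(SSSZ, Z)))), add(mul(SSSZ, Z), add(Z, SSSZ))))))
  step 20: S(S(S(add(add(mul(SSSZ, Z), add(Z, SSSZ)), mul(add(add(SZ, Z), mul(Z, add(SSSZ, Z))), add(mul(SSSZ, Z), add(Z, SSSZ)))))))
  step 21: S(S(S(add(add(add(Z, mul(SSZ, Z)), add(Z, SSSZ)), mul(add(add(SZ, Z), mul(Z, add(SSSZ, Z))), add(mul(SSSZ, Z), add(Z, SSSZ)))))))
  step 22: S(S(S(add(add(mul(SSZ, Z), add(Z, SSSZ)), mul(add(add(SZ, Z), mul(Z, add(SSSZ, Z))), add(mul(SSSZ, Z), add(Z, SSSZ)))))))
  step 23: S(S(S(add(add(add(Z, mul(SZ, Z)), add(Z, SSSZ)), mul(add(add(SZ, Z), mul(Z, add(SSSZ, Z))), add(mul(SSSZ, Z), add(Z, SSSZ)))))))
  step 24: S(S(S(add(add(mul(SZ, Z), add(Z, SSSZ)), mul(add(add(SZ, Z), mul(Z, add(SSSZ, Z))), add(mul(SSSZ, Z), add(Z, SSSZ)))))))
  step 25: S(S(S(add(add(add(Z, mul(Z, Z)), add(Z, SSSZ)), mul(add(add(SZ, Z), mul(Z, add(SSSZ, Z))), add(mul(SSSZ, Z), add(Z, SSSZ)))))))
  step 26: S(S(S(add(add(mul(Z, Z), add(Z, SSSZ)), mul(add(add(SZ, Z), mul(Z, add(SSSZ, Z))), add(mul(SSSZ, Z), add(Z, SSSZ)))))))
  step 27: S(S(S(add(add(Z, add(Z, SSSZ)), mul(add(add(SZ, Z), mul(Z, add(SSSZ, Z))), add(mul(SSSZ, Z), add(Z, SSSZ)))))))
  step 28: S(S(S(add(add(Z, SSSZ), mul(add(add(SZ, Z), mul(Z, add(SSSZ, Z))), add(mul(SSSZ, Z), add(Z, SSSZ)))))))
  step 29: S(S(S(add(SSSZ, mul(add(add(SZ, Z), mul(Z, add(SSSZ, Z))), add(mul(SSSZ, Z), add(Z, SSSZ)))))))
  step 30: S(S(S(S(add(SSZ, mul(add(add(SZ, Z), mul(Z, add(SSSZ, Z))), add(mul(SSSZ, Z), add(Z, SSSZ))))))))
  step 31: S(S(S(S(S(add(SZ, mul(add(add(SZ, Z), mul(Z, add(SSSZ, Z))), add(mul(SSSZ, Z), add(Z, SSSZ)))))))))
  step 32: S(S(S(S(S(S(add(Z, mul(add(add(SZ, Z), mul(Z, add(SSSZ, Z))), add(mul(SSSZ, Z), add(Z, SSSZ))))))))))
  step 33: S(S(S(S(S(S(mul(add(add(SZ, Z), mul(Z, add(SSSZ, Z))), add(mul(SSSZ, Z), add(Z, SSSZ)))))))))
  step 34: S(S(S(S(S(S(mul(add(S(add(Z, Z)), mul(Z, add(SSSZ, Z))), add(mul(SSSZ, Z), add(Z, SSSZ)))))))))
  step 35: S(S(S(S(S(S(mul(S(add(add(Z, Z), mul(Z, add(SSSZ, Z)))), add(mul(SSSZ, Z), add(Z, SSSZ)))))))))
  step 36: S(S(S(S(S(S(add(add(mul(SSSZ, Z), add(Z, SSSZ)), mul(add(add(Z, Z), mul(Z, add(SSSZ, Z))), add(mul(SSSZ, Z), add(Z, SSSZ))))))))))
  step 37: S(S(S(S(S(S(add(add(add(Z, mul(SSZ, Z)), add(Z, SSSZ)), mul(add(add(Z, Z), mul(Z, add(SSSZ, Z))), add(mul(SSSZ, Z), add(Z, SSSZ))))))))))
  step 38: S(S(S(S(S(S(add(add(mul(SSZ, Z), add(Z, SSSZ)), mul(add(add(Z, Z), mul(Z, add(SSSZ, Z))), add(mul(SSSZ, Z), add(Z, SSSZ))))))))))
  step 39: S(S(S(S(S(S(add(add(add(Z, mul(SZ, Z)), add(Z, SSSZ)), mul(add(add(Z, Z), mul(Z, add(SSSZ, Z))), add(mul(SSSZ, Z), add(Z, SSSZ))))))))))
  step 40: S(S(S(S(S(S(add(add(mul(SZ, Z), add(Z, SSSZ)), mul(add(add(Z, Z), mul(Z, add(SSSZ, Z))), add(mul(SSSZ, Z), add(Z, SSSZ))))))))))
  step 41: S(S(S(S(S(S(add(add(add(Z, mul(Z, Z)), add(Z, SSSZ)), mul(add(add(Z, Z), mul(Z, add(SSSZ, Z))), add(mul(SSSZ, Z), add(Z, SSSZ))))))))))
  step 42: S(S(S(S(S(S(add(add(mul(Z, Z), add(Z, SSSZ)), mul(add(add(Z, Z), mul(Z, add(SSSZ, Z))), add(mul(SSSZ, Z), add(Z, SSSZ))))))))))
  step 43: S(S(S(S(S(S(add(add(Z, add(Z, SSSZ)), mul(add(add(Z, Z), mul(Z, add(SSSZ, Z))), add(mul(SSSZ, Z), add(Z, SSSZ))))))))))
  step 44: S(S(S(S(S(S(add(add(Z, SSSZ), mul(add(add(Z, Z), mul(Z, add(SSSZ, Z))), add(mul(SSSZ, Z), add(Z, SSSZ))))))))))
  step 45: S(S(S(S(S(S(add(SSSZ, mul(add(add(Z, Z), mul(Z, add(SSSZ, Z))), add(mul(SSSZ, Z), add(Z, SSSZ))))))))))
  step 46: S(S(S(S(S(S(S(add(SSZ, mul(add(add(Z, Z), mul(Z, add(SSSZ, Z))), add(mul(SSSZ, Z), add(Z, SSSZ)))))))))))
  step 47: S(S(S(S(S(S(S(S(add(SZ, mul(add(add(Z, Z), mul(Z, add(SSSZ, Z))), add(mul(SSSZ, Z), add(Z, SSSZ))))))))))))
  step 48: S(S(S(S(S(S(S(S(S(add(Z, mul(add(add(Z, Z), mul(Z, add(SSSZ, Z))), add(mul(SSSZ, Z), add(Z, SSSZ)))))))))))))
  step 49: S(S(S(S(S(S(S(S(S(mul(add(add(Z, Z), mul(Z, add(SSSZ, Z))), add(mul(SSSZ, Z), add(Z, SSSZ))))))))))))
  step 50: S(S(S(S(S(S(S(S(S(mul(add(Z, mul(Z, add(SSSZ, Z))), add(mul(SSSZ, Z), add(Z, SSSZ))))))))))))
  step 51: S(S(S(S(S(S(S(S(S(mul(mul(Z, add(SSSZ, Z)), add(mul(SSSZ, Z), add(Z, SSSZ))))))))))))
  step 52: S(S(S(S(S(S(S(S(S(mul(Z, add(mul(SSSZ, Z), add(Z, SSSZ))))))))))))
  step 53: S^9(Z)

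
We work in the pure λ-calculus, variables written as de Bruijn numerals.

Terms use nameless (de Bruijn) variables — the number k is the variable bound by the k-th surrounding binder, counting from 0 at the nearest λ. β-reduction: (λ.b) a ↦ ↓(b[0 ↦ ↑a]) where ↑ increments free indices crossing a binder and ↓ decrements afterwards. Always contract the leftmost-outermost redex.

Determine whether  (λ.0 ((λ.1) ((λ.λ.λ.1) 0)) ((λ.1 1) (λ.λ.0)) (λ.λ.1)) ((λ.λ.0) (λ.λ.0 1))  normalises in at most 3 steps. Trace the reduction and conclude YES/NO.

Answer: NO — after 3 steps the term is (λ.(λ.λ.0) (λ.λ.0 1)) ((λ.λ.λ.1) ((λ.λ.0) (λ.λ.0 1))) ((λ.(λ.λ.0) (λ.λ.0 1) ((λ.λ.0) (λ.λ.0 1))) (λ.λ.0)) (λ.λ.1), not yet normal

Reduction:
  start: (λ.0 ((λ.1) ((λ.λ.λ.1) 0)) ((λ.1 1) (λ.λ.0)) (λ.λ.1)) ((λ.λ.0) (λ.λ.0 1))
  step 1: (λ.λ.0) (λ.λ.0 1) ((λ.(λ.λ.0) (λ.λ.0 1)) ((λ.λ.λ.1) ((λ.λ.0) (λ.λ.0 1)))) ((λ.(λ.λ.0) (λ.λ.0 1) ((λ.λ.0) (λ.λ.0 1))) (λ.λ.0)) (λ.λ.1)
  step 2: (λ.0) ((λ.(λ.λ.0) (λ.λ.0 1)) ((λ.λ.λ.1) ((λ.λ.0) (λ.λ.0 1)))) ((λ.(λ.λ.0) (λ.λ.0 1) ((λ.λ.0) (λ.λ.0 1))) (λ.λ.0)) (λ.λ.1)
  step 3: (λ.(λ.λ.0) (λ.λ.0 1)) ((λ.λ.λ.1) ((λ.λ.0) (λ.λ.0 1))) ((λ.(λ.λ.0) (λ.λ.0 1) ((λ.λ.0) (λ.λ.0 1))) (λ.λ.0)) (λ.λ.1)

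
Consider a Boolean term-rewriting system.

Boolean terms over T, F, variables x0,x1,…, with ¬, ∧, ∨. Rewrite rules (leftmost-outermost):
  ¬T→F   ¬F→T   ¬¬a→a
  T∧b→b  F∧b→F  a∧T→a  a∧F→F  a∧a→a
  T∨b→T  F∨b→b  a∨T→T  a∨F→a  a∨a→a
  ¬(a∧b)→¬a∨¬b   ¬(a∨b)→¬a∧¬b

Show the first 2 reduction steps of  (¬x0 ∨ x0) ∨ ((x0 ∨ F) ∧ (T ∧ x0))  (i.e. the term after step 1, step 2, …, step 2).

  start: (¬x0 ∨ x0) ∨ ((x0 ∨ F) ∧ (T ∧ x0))
  [1] (¬x0 ∨ x0) ∨ (x0 ∧ (T ∧ x0))
  [2] (¬x0 ∨ x0) ∨ (x0 ∧ x0)

Answer: after 2 steps: (¬x0 ∨ x0) ∨ (x0 ∧ x0)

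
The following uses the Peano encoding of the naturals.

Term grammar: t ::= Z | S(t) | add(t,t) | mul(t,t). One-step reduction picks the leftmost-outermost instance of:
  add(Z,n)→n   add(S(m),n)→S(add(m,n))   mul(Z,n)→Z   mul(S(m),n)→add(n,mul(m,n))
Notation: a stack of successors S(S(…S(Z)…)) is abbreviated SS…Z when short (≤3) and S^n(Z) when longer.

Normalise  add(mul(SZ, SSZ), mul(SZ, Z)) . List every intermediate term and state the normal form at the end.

  start: add(mul(SZ, SSZ), mul(SZ, Z))
  [1] add(add(SSZ, mul(Z, SSZ)), mul(SZ, Z))
  [2] add(S(add(SZ, mul(Z, SSZ))), mul(SZ, Z))
  [3] S(add(add(SZ, mul(Z, SSZ)), mul(SZ, Z)))
  [4] S(add(S(add(Z, mul(Z, SSZ))), mul(SZ, Z)))
  [5] S(S(add(add(Z, mul(Z, SSZ)), mul(SZ, Z))))
  [6] S(S(add(mul(Z, SSZ), mul(SZ, Z))))
  [7] S(S(add(Z, mul(SZ, Z))))
  [8] S(S(mul(SZ, Z)))
  [9] S(S(add(Z, mul(Z, Z))))
  [10] S(S(mul(Z, Z)))
  [11] SSZ

Answer: normal form = SSZ  (in 11 steps)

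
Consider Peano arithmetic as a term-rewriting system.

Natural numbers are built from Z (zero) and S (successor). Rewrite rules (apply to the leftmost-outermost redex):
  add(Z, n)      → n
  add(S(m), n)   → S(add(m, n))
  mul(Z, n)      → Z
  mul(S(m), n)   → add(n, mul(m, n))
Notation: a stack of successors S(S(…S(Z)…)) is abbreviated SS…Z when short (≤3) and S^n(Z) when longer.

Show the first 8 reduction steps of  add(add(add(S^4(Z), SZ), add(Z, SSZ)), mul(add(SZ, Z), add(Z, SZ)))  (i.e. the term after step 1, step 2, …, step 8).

  start: add(add(add(S^4(Z), SZ), add(Z, SSZ)), mul(add(SZ, Z), add(Z, SZ)))
  →1  add(add(S(add(SSSZ, SZ)), add(Z, SSZ)), mul(add(SZ, Z), add(Z, SZ)))
  →2  add(S(add(add(SSSZ, SZ), add(Z, SSZ))), mul(add(SZ, Z), add(Z, SZ)))
  →3  S(add(add(add(SSSZ, SZ), add(Z, SSZ)), mul(add(SZ, Z), add(Z, SZ))))
  →4  S(add(add(S(add(SSZ, SZ)), add(Z, SSZ)), mul(add(SZ, Z), add(Z, SZ))))
  →5  S(add(S(add(add(SSZ, SZ), add(Z, SSZ))), mul(add(SZ, Z), add(Z, SZ))))
  →6  S(S(add(add(add(SSZ, SZ), add(Z, SSZ)), mul(add(SZ, Z), add(Z, SZ)))))
  →7  S(S(add(add(S(add(SZ, SZ)), add(Z, SSZ)), mul(add(SZ, Z), add(Z, SZ)))))
  →8  S(S(add(S(add(add(SZ, SZ), add(Z, SSZ))), mul(add(SZ, Z), add(Z, SZ)))))

Answer: after 8 steps: S(S(add(S(add(add(SZ, SZ), add(Z, SSZ))), mul(add(SZ, Z), add(Z, SZ)))))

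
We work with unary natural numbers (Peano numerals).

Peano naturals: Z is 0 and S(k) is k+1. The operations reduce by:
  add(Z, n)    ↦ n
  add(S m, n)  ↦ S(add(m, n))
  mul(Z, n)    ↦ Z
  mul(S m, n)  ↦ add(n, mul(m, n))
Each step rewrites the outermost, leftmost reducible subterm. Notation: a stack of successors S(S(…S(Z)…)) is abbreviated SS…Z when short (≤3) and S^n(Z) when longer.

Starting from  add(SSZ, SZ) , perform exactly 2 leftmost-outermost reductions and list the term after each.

  start: add(SSZ, SZ)
  →1  S(add(SZ, SZ))
  →2  S(S(add(Z, SZ)))

Answer: after 2 steps: S(S(add(Z, SZ)))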